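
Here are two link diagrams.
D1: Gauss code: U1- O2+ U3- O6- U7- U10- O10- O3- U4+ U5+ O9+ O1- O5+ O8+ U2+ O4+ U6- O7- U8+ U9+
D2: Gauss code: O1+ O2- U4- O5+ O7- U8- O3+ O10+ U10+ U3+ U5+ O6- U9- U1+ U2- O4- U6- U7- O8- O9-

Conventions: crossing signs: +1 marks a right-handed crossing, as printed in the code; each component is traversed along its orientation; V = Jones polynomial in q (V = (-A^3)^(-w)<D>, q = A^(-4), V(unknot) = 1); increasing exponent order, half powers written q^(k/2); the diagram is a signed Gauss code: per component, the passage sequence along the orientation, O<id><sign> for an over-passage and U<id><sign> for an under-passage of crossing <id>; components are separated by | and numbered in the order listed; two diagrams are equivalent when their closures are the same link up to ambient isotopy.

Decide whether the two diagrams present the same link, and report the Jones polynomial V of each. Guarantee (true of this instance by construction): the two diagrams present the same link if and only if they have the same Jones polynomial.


same link: no
V(D1) = -q^-3 + 2q^-2 - 2q^-1 + 3 - 2q + 2q^2 - q^3  [10 crossings, <D> = -A^-12 + 2A^-8 - 2A^-4 + 3 - 2A^4 + 2A^8 - A^12, w = 0]
D2 (bracket A^-2 - A^2 + 2A^6 - A^10 + A^14 - A^18; 10 crossings at w = -2): V = -q^-6 + q^-5 - q^-4 + 2q^-3 - q^-2 + q^-1
note: 2 values of V(q) split the 2 diagrams


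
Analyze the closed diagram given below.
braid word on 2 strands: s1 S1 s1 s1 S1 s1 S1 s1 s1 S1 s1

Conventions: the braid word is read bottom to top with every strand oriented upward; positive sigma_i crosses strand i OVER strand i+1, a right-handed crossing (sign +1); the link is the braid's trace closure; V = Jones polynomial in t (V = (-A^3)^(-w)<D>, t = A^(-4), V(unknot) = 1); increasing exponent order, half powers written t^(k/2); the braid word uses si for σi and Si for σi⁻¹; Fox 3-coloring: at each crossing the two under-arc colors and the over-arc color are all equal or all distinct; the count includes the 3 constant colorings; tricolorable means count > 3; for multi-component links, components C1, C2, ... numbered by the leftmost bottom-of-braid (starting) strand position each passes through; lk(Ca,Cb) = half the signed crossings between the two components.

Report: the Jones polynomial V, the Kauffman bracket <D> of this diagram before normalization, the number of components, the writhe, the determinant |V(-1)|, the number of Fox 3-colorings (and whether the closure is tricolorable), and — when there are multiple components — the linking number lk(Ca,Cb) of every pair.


V = t + t^3 - t^4
<D> = A^-7 - A^-3 - A^5 (w = +3)
1 component over 11 crossings, w = +3
9 Fox colorings among 3^11, |V(-1)| = 3: tricolorable
why: free reduction leaves σ1 σ1 σ1 of the original 11 letters


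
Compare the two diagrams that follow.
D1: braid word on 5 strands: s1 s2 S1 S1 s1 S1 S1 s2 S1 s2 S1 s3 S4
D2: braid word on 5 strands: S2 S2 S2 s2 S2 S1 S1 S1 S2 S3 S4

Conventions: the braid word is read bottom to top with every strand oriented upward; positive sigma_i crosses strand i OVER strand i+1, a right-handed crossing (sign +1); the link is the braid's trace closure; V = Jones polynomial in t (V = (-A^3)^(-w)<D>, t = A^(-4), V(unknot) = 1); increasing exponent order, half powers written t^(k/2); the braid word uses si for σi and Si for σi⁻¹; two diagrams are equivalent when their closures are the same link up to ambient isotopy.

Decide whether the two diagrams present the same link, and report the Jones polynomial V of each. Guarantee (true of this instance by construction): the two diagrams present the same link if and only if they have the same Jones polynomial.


equivalent: no
V(D1) = -t^(-9/2) + 2t^(-7/2) - 3t^(-5/2) + 3t^(-3/2) - 4t^(-1/2) + 2t^(1/2) - 2t^(3/2) + t^(5/2)  (w -1, c 13, <D> = -A^-13 + 2A^-9 - 2A^-5 + 4A^-1 - 3A^3 + 3A^7 - 2A^11 + A^15)
D2 (bracket A^-17 + 2A^-9 - 2A^-5 + 2A^-1 - 2A^3 + 2A^7 - A^11; 11 crossings at w = -9): V = t^(-19/2) - 2t^(-17/2) + 2t^(-15/2) - 2t^(-13/2) + 2t^(-11/2) - 2t^(-9/2) - t^(-5/2)
why: 2 classes among 2 diagrams; unequal V(t) rules out equality


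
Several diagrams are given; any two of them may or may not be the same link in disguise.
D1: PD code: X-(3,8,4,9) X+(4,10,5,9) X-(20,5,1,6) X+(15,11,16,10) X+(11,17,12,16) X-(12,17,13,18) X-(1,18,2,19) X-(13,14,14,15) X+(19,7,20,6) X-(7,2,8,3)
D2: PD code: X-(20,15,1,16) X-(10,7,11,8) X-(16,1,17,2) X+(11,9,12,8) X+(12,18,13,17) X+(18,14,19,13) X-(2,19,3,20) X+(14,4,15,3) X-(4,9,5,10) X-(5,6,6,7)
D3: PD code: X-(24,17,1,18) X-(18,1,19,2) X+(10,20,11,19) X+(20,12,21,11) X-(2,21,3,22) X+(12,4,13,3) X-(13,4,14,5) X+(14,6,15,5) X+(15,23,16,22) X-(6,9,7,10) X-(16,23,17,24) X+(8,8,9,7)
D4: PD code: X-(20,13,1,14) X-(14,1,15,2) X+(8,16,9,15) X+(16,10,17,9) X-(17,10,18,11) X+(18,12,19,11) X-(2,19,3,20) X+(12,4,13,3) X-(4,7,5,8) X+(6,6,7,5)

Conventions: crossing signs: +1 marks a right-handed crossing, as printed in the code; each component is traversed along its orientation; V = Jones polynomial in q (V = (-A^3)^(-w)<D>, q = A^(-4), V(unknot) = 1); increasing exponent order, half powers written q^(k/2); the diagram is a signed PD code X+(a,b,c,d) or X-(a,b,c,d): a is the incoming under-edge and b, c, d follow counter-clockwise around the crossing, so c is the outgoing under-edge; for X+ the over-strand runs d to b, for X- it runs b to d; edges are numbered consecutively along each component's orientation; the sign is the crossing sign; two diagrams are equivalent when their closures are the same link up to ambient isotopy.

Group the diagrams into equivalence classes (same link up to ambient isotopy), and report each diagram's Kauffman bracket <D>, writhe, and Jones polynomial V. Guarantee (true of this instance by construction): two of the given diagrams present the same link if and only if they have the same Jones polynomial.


grouping into links: {D1} | {D2, D3, D4}
V(D1) = 1  (w -2, c 10, <D> = A^-6)
V(D2) = -q^-3 + 2q^-2 - 2q^-1 + 3 - 2q + 2q^2 - q^3  [10 crossings, <D> = -A^-18 + 2A^-14 - 2A^-10 + 3A^-6 - 2A^-2 + 2A^2 - A^6, w = -2]
D3 (bracket -A^-12 + 2A^-8 - 2A^-4 + 3 - 2A^4 + 2A^8 - A^12; 12 crossings at w = 0): V = -q^-3 + 2q^-2 - 2q^-1 + 3 - 2q + 2q^2 - q^3
D4 (bracket -A^-12 + 2A^-8 - 2A^-4 + 3 - 2A^4 + 2A^8 - A^12; 10 crossings at w = 0): V = -q^-3 + 2q^-2 - 2q^-1 + 3 - 2q + 2q^2 - q^3
key observation: 2 classes among 4 diagrams; unequal V(q) rules out equality


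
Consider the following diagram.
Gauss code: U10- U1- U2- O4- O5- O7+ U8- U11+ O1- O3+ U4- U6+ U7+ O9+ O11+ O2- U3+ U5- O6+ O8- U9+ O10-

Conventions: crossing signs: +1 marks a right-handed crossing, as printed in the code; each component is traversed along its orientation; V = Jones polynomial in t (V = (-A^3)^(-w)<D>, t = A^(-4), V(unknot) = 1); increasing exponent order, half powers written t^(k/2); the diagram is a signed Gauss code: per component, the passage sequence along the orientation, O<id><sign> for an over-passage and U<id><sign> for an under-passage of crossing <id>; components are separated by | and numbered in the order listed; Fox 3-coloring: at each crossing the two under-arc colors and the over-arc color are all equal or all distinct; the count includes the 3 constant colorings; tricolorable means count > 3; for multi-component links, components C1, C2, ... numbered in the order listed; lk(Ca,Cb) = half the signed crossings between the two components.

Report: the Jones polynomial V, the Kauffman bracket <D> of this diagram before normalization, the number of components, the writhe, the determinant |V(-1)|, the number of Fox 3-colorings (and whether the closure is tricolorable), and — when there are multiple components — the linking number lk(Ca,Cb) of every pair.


V(t) = -t^-3 + t^-2 - t^-1 + 3 - t + t^2 - t^3
bracket: A^-15 - A^-11 + A^-7 - 3A^-3 + A - A^5 + A^9, w = -1
1 component, writhe -1, over 11 crossings
det 9, colorings 27 of 3^11 — tricolorable
observation: V is palindromic (span 6, det 9): t -> 1/t fixes it; necessary, not sufficient, for amphichirality


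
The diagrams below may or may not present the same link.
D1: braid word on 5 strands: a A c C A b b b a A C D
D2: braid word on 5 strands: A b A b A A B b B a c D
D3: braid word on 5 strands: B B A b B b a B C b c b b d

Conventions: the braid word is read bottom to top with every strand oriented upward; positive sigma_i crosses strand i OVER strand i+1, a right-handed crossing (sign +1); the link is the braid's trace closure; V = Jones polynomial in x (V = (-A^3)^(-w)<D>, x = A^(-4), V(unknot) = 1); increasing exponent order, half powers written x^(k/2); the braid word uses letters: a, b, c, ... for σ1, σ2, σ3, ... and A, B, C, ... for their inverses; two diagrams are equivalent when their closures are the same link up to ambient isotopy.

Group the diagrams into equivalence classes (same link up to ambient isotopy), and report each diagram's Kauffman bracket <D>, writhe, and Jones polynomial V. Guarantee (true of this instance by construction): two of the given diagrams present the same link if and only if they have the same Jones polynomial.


equivalence classes: {D1} | {D2} | {D3}
D1 (bracket -A^-16 + A^-12 + A^-4; 12 crossings at w = 0): V = x + x^3 - x^4
V(D2) = -x^-4 + x^-3 + x^-1  (w -2, c 12, <D> = A^-2 + A^6 - A^10)
V(D3) = 1  (w +2, c 14, <D> = A^6)
observation: V(x) takes 3 values over 3 diagrams, fixing the grouping


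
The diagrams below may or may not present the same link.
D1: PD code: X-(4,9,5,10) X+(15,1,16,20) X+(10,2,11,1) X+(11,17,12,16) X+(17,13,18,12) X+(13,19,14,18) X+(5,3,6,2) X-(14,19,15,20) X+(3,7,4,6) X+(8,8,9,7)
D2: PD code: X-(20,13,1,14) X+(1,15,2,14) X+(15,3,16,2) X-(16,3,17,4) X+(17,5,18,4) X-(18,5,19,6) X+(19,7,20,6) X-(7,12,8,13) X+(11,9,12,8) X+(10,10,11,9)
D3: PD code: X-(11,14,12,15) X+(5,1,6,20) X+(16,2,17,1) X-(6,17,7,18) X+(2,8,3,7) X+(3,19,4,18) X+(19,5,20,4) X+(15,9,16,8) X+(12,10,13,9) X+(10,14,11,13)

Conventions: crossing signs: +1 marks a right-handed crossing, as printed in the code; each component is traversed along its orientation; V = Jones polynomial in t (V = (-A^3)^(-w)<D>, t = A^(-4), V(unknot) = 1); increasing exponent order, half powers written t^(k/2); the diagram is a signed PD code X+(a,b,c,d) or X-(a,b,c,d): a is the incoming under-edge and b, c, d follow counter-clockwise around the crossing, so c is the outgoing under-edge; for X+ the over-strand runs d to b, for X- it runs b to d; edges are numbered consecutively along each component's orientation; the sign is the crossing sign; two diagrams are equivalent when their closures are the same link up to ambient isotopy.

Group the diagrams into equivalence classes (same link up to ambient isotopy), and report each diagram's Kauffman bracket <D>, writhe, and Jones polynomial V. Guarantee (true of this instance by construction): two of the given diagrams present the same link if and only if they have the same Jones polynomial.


classes: {D1} | {D2} | {D3}
V(D1) = t + t^3 - t^4  [10 crossings, <D> = -A^2 + A^6 + A^14, w = +6]
V(D2) = 1  [10 crossings, <D> = A^6, w = +2]
D3 (bracket -A^-6 + A^-2 - A^2 + 2A^6 - A^10 + A^14; 10 crossings at w = +6): V = t - t^2 + 2t^3 - t^4 + t^5 - t^6
note: 3 values of V(t) split the 3 diagrams


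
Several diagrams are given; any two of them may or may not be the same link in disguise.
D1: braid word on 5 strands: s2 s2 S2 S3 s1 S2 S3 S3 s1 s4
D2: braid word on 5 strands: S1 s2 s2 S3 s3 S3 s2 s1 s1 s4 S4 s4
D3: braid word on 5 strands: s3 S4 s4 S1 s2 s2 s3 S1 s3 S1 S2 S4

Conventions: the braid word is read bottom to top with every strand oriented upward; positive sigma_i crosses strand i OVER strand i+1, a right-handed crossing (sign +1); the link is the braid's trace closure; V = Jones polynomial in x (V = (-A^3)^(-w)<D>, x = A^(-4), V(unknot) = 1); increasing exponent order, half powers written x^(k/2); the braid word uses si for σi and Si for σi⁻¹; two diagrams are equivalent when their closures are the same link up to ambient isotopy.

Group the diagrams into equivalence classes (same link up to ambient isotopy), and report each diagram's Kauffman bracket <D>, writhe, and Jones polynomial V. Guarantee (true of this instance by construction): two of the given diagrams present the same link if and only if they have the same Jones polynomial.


grouping into links: {D1} | {D2} | {D3}
V(D1) = 1  (w 0, c 10, <D> = 1)
D2 (bracket -A^-4 + 1 + A^8; 12 crossings at w = +4): V = x + x^3 - x^4
V(D3) = -x^-1 + 2 - x + 2x^2 - x^3 + x^4 - x^5  [12 crossings, <D> = -A^-20 + A^-16 - A^-12 + 2A^-8 - A^-4 + 2 - A^4, w = 0]
why: 3 classes among 3 diagrams; unequal V(x) rules out equality


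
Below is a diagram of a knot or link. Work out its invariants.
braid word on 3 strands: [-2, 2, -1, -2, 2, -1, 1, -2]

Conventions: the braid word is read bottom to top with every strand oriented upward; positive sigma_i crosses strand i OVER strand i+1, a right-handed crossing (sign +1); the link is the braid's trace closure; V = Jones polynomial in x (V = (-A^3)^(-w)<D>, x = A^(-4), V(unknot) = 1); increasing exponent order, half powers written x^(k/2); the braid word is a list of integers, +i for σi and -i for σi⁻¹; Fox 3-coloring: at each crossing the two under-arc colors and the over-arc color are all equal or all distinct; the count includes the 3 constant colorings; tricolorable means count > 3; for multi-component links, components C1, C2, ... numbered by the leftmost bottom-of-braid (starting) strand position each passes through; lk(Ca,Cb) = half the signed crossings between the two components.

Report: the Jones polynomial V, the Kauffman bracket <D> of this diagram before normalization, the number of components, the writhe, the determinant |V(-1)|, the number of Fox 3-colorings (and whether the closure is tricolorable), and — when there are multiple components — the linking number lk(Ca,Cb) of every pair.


V = 1
<D> = A^-6 (w = -2)
1 component over 8 crossings, w = -2
3 Fox colorings among 3^8, |V(-1)| = 1: not tricolorable
why: the word shrinks to σ1⁻¹ σ2⁻¹ after cancelling


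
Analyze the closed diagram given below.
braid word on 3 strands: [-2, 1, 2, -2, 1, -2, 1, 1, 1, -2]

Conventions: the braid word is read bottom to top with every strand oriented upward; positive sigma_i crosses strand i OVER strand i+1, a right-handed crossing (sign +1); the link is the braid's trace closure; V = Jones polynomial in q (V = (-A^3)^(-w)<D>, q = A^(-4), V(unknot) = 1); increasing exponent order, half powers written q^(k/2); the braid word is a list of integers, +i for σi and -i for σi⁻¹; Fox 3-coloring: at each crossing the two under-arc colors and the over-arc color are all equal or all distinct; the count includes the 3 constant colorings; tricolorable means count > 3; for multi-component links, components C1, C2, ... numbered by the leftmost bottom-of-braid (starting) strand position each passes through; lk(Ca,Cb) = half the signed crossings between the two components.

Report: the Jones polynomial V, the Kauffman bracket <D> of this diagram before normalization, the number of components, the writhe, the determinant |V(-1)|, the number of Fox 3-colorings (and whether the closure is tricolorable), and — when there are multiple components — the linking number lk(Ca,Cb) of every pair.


Jones polynomial: V(q) = -q^-2 + 2q^-1 - 3 + 5q - 4q^2 + 5q^3 - 4q^4 + 2q^5 - q^6
<D> = -A^-18 + 2A^-14 - 4A^-10 + 5A^-6 - 4A^-2 + 5A^2 - 3A^6 + 2A^10 - A^14; writhe +2
components 1, writhe +2 (10 crossings)
3-colorings: 9 of 3^10, det 27 — tricolorable
note: w = +2 shifts under R1 moves; the (-A^3)^(-2) factor cancels that in V


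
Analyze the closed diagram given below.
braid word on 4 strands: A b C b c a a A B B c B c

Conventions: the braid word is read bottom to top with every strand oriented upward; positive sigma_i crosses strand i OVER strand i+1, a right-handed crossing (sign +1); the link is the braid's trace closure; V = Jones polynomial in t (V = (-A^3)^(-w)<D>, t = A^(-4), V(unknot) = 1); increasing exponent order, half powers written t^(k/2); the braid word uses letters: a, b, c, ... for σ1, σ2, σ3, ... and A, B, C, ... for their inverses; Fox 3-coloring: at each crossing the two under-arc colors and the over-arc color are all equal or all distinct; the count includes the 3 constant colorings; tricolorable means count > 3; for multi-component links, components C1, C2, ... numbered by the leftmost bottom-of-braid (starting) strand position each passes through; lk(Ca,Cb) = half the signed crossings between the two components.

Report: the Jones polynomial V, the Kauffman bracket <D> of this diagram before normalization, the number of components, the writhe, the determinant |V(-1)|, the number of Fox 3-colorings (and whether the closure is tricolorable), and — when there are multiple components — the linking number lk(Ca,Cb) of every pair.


Jones polynomial: V(t) = -t^-3 + 3t^-2 - 4t^-1 + 5 - 5t + 5t^2 - 3t^3 + 2t^4 - t^5
<D> = A^-17 - 2A^-13 + 3A^-9 - 5A^-5 + 5A^-1 - 5A^3 + 4A^7 - 3A^11 + A^15; writhe +1
components 1, writhe +1 (13 crossings)
3-colorings: 3 of 3^13, det 29 — not tricolorable
note: the span of V is 8, forcing >= 8 crossings in any diagram


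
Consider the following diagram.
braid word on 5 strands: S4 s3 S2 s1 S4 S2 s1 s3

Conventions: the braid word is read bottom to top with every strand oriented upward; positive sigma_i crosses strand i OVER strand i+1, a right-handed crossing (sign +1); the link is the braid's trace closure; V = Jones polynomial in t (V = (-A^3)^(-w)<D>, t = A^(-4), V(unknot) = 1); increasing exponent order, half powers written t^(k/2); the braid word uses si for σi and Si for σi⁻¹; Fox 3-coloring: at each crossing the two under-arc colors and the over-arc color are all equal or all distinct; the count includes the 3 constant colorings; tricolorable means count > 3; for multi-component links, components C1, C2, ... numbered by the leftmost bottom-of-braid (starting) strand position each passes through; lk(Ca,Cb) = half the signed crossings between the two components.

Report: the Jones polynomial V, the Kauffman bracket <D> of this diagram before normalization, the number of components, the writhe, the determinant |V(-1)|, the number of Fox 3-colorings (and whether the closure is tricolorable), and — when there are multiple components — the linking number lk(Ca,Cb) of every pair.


V(t) = t^-4 - 2t^-3 + 3t^-2 - 4t^-1 + 5 - 4t + 3t^2 - 2t^3 + t^4
bracket: A^-16 - 2A^-12 + 3A^-8 - 4A^-4 + 5 - 4A^4 + 3A^8 - 2A^12 + A^16, w = 0
1 component, writhe 0, over 8 crossings
det 25, colorings 3 of 3^8 — not tricolorable
observation: w = 0 shifts under R1 moves; the (-A^3)^(0) factor cancels that in V


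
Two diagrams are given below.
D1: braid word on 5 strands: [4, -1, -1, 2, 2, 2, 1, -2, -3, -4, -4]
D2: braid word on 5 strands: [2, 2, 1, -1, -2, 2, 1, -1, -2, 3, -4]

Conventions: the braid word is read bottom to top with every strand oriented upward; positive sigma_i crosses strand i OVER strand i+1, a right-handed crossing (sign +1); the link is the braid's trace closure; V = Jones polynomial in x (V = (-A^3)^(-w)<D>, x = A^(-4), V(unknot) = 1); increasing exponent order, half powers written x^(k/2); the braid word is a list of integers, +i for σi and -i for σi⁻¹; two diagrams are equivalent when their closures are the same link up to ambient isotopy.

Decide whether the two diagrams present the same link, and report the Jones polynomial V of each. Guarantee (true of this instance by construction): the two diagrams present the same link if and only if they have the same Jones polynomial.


same link: no
V(D1) = -x^(-3/2) + x^(-1/2) - 2x^(1/2) + x^(3/2) - 2x^(5/2) + x^(7/2)  [11 crossings, <D> = -A^-17 + 2A^-13 - A^-9 + 2A^-5 - A^-1 + A^3, w = -1]
D2 (bracket A + A^5; 11 crossings at w = +1): V = -x^(-1/2) - x^(1/2)
note: 2 values of V(x) split the 2 diagrams


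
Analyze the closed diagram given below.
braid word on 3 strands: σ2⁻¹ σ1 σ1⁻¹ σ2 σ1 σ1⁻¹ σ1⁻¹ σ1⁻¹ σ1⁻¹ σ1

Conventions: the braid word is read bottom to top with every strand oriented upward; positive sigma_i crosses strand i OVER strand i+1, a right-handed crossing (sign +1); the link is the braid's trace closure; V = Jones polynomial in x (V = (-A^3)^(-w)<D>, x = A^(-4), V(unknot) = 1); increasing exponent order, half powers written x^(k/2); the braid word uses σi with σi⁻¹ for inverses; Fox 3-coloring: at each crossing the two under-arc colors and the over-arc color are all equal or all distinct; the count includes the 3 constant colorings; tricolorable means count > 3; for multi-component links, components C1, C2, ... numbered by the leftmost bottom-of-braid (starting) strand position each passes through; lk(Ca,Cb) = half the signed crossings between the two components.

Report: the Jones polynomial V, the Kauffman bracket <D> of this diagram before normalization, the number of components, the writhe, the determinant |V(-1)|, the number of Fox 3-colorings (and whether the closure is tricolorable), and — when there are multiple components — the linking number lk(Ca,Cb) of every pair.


V = x^-3 + x^-2 + x^-1 + 1
<D> = A^-6 + A^-2 + A^2 + A^6 (w = -2)
3 components over 10 crossings, w = -2
lk(C1,C2): -1
lk(C1,C3) = 0
linking number lk(C2,C3) = 0
9 Fox colorings among 3^10, |V(-1)| = 0: tricolorable
why: w = -2 (over 10 crossings) is diagram-only; (-A^3)^(2) removes it from V


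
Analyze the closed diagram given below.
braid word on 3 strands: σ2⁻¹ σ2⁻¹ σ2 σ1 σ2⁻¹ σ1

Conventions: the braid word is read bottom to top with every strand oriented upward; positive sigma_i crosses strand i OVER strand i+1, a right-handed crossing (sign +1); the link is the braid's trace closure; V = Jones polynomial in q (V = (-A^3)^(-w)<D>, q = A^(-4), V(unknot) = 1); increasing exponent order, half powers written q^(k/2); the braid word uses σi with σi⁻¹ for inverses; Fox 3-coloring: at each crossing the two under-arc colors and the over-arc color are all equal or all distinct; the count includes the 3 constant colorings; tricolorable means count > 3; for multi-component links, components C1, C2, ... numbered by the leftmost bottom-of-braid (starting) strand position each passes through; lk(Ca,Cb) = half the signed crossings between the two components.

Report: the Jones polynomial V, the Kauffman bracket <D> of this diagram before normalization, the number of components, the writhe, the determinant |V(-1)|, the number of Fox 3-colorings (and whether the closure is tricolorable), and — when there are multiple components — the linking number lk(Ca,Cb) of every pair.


V = q^-2 - q^-1 + 1 - q + q^2
<D> = A^-8 - A^-4 + 1 - A^4 + A^8 (w = 0)
1 component over 6 crossings, w = 0
3 Fox colorings among 3^6, |V(-1)| = 5: not tricolorable
why: |V(-1)| = 5: so not tricolorable, since 3 does not divide 5


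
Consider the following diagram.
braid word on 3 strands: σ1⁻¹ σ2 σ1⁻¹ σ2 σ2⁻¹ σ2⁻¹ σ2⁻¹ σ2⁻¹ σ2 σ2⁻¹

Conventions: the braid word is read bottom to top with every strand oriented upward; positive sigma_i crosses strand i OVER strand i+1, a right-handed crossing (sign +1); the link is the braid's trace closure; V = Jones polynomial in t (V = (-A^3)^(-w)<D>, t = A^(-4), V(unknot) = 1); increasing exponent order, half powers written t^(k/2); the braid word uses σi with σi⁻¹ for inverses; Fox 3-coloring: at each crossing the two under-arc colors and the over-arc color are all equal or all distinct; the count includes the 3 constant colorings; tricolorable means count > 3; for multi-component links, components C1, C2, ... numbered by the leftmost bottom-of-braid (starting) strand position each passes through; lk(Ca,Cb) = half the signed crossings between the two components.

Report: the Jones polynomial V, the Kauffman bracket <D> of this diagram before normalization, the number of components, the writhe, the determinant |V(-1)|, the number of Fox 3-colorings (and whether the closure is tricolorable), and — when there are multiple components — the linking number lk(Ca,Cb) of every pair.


Jones polynomial: V(t) = -t^-6 + t^-5 - t^-4 + 2t^-3 - t^-2 + t^-1
<D> = A^-8 - A^-4 + 2 - A^4 + A^8 - A^12; writhe -4
components 1, writhe -4 (10 crossings)
3-colorings: 3 of 3^10, det 7 — not tricolorable
note: inverse pairs cancel, leaving σ1⁻¹ σ2 σ1⁻¹ σ2⁻¹ σ2⁻¹ σ2⁻¹


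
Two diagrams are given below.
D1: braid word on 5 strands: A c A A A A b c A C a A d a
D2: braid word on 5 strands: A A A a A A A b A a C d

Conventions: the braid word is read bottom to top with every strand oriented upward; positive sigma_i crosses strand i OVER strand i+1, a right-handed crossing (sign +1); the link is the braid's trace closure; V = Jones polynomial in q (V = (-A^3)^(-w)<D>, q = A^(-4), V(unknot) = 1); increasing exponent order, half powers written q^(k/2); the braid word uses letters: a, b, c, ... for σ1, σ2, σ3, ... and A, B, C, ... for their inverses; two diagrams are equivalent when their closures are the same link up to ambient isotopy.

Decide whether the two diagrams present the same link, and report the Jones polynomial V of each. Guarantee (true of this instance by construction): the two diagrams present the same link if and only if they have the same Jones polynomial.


same link: yes
V(D1) = -q^-7 + q^-6 - q^-5 + q^-4 + q^-2  [14 crossings, <D> = A^2 + A^10 - A^14 + A^18 - A^22, w = -2]
V(D2) = -q^-7 + q^-6 - q^-5 + q^-4 + q^-2  (w -4, c 12, <D> = A^-4 + A^4 - A^8 + A^12 - A^16)
note: all 2 diagrams share one V(q), hence one class


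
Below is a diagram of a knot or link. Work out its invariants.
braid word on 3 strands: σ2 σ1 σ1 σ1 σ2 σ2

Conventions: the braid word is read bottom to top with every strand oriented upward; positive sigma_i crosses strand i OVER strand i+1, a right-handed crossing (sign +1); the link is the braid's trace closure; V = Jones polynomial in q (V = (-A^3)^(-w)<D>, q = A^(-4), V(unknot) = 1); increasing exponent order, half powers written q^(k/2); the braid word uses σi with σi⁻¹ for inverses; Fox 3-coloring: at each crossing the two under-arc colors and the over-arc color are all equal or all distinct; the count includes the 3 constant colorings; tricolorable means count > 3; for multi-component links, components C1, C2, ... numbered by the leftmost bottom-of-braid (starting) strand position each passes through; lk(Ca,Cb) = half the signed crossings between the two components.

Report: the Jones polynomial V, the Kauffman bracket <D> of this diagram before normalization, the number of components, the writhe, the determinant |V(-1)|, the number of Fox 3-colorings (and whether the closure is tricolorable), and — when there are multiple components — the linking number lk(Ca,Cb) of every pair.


V(q) = q^2 + 2q^4 - 2q^5 + q^6 - 2q^7 + q^8
bracket: A^-14 - 2A^-10 + A^-6 - 2A^-2 + 2A^2 + A^10, w = +6
1 component, writhe +6, over 6 crossings
det 9, colorings 27 of 3^6 — tricolorable
observation: det 9 = |V(-1)|; divisible by 3, so tricolorable


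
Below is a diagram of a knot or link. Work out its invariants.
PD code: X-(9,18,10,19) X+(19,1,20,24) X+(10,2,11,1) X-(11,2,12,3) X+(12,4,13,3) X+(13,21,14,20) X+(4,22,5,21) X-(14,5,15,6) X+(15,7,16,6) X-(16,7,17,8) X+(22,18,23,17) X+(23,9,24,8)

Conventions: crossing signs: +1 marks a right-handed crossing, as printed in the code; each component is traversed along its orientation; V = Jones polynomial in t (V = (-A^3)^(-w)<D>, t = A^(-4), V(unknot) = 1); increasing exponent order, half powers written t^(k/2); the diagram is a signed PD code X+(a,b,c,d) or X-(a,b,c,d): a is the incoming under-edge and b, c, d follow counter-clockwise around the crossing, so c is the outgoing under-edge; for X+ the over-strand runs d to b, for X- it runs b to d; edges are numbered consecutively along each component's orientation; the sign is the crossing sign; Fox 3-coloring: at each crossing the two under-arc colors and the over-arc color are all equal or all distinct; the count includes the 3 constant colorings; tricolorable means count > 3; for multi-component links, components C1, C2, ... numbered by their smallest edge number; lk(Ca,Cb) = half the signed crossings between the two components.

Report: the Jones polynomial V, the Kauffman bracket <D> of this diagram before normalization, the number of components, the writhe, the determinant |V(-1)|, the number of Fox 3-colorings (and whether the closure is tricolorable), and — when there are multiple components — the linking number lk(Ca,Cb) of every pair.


V(t) = t - t^2 + 2t^3 - t^4 + t^5 - t^6
bracket: -A^-12 + A^-8 - A^-4 + 2 - A^4 + A^8, w = +4
1 component, writhe +4, over 12 crossings
det 7, colorings 3 of 3^12 — not tricolorable
observation: det 7 = |V(-1)|; not divisible by 3, so not tricolorable


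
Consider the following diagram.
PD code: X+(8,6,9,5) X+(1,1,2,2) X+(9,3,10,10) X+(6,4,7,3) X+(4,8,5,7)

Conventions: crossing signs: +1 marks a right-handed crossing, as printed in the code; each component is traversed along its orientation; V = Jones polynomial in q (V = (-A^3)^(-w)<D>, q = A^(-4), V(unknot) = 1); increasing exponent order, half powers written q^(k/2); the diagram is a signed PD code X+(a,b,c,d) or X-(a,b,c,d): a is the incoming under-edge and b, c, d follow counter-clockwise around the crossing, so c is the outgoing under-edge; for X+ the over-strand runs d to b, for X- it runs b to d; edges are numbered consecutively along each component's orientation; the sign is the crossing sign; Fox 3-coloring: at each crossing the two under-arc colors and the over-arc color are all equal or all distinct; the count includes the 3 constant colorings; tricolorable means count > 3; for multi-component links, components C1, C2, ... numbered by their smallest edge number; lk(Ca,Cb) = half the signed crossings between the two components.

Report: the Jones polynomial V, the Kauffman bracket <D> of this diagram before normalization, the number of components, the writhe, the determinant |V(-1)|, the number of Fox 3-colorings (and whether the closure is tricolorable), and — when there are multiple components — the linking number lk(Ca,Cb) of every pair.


Jones polynomial: V(q) = -q^(1/2) - q^(3/2) - q^(5/2) + q^(9/2)
<D> = -A^-3 + A^5 + A^9 + A^13; writhe +5
components 2, writhe +5 (5 crossings)
linking number lk(C1,C2) = 0
3-colorings: 27 of 3^5, det 0 — tricolorable
note: span 4 respects span(V) <= c + mu - 1 = 6 for this 2-component diagram


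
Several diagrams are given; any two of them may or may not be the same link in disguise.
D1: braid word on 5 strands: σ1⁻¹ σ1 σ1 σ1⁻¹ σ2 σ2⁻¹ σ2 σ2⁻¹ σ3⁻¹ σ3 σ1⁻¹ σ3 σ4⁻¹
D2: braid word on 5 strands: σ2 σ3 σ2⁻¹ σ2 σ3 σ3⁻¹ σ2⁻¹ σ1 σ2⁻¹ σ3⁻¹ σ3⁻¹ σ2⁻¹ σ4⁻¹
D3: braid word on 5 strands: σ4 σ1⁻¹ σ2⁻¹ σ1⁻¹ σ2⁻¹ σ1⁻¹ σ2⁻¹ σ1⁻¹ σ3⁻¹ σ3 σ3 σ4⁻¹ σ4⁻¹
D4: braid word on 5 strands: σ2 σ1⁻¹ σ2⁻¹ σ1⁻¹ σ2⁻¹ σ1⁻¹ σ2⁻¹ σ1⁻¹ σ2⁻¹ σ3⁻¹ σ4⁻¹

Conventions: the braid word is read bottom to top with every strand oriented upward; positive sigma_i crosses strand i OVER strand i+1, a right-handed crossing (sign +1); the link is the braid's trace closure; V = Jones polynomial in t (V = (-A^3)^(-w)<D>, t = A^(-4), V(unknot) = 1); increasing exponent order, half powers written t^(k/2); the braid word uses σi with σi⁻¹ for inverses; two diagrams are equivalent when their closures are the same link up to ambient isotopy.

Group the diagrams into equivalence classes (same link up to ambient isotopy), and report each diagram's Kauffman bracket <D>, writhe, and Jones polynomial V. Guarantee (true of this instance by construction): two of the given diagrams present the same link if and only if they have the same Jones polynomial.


classes: {D1} | {D2} | {D3, D4}
V(D1) = -t^(-1/2) - t^(1/2)  [13 crossings, <D> = A^-5 + A^-1, w = -1]
D2 (bracket A^-7 + A; 13 crossings at w = -3): V = -t^(-5/2) - t^(-1/2)
V(D3) = t^(-15/2) - t^(-13/2) - t^(-9/2) - t^(-5/2)  [13 crossings, <D> = A^-11 + A^-3 + A^5 - A^9, w = -7]
V(D4) = t^(-15/2) - t^(-13/2) - t^(-9/2) - t^(-5/2)  (w -9, c 11, <D> = A^-17 + A^-9 + A^-1 - A^3)
note: 3 values of V(t) split the 4 diagrams


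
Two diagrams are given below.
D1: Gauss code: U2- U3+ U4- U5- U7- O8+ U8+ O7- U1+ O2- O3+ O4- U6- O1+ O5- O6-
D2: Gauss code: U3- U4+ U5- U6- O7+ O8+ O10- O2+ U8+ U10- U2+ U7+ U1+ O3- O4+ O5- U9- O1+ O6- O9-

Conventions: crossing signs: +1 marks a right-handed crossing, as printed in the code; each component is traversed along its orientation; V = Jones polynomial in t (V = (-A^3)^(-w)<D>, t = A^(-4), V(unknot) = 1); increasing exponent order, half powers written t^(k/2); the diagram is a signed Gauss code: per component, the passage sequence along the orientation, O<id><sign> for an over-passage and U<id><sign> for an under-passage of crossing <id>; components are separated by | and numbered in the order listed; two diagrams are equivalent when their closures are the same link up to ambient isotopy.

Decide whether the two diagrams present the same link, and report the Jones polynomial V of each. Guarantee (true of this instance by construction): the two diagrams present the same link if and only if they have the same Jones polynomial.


equivalent: yes
V(D1) = 1  (w -2, c 8, <D> = A^-6)
V(D2) = 1  (w 0, c 10, <D> = 1)
why: Reidemeister moves carry D1 (8 crossings) to D2 (10)


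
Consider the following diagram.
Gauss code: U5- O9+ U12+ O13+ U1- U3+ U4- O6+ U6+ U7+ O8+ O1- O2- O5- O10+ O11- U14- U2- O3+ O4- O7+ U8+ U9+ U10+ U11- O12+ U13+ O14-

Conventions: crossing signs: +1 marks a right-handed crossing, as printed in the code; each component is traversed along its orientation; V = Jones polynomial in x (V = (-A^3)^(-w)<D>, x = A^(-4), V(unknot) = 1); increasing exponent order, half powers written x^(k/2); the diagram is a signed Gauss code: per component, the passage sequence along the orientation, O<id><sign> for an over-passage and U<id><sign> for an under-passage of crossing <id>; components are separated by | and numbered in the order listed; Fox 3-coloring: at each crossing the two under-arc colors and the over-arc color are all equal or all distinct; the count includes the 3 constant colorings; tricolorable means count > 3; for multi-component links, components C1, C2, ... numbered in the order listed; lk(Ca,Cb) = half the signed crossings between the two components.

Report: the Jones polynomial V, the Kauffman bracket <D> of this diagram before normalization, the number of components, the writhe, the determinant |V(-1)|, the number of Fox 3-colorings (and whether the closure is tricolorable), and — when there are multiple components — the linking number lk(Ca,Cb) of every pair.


V = x^-1 - 1 + 2x - 2x^2 + 2x^3 - 2x^4 + x^5
<D> = A^-14 - 2A^-10 + 2A^-6 - 2A^-2 + 2A^2 - A^6 + A^10 (w = +2)
1 component over 14 crossings, w = +2
3 Fox colorings among 3^14, |V(-1)| = 11: not tricolorable
why: V spans 6 powers of x: at least 6 crossings in any diagram


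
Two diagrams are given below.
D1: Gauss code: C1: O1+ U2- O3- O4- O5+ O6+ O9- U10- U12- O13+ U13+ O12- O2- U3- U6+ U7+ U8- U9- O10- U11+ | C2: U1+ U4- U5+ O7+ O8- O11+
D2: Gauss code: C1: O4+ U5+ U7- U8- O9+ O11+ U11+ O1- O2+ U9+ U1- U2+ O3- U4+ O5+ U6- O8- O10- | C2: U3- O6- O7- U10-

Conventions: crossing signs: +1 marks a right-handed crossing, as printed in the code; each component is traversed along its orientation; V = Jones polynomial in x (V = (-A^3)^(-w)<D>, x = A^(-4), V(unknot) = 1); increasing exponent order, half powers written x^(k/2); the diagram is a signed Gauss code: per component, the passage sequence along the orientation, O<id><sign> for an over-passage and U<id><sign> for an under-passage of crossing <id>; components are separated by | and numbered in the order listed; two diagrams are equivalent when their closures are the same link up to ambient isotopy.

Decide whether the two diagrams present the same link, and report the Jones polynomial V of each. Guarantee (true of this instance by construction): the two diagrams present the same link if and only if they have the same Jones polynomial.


equivalent: no
V(D1) = x^(-7/2) - x^(-5/2) + x^(-3/2) - 2x^(-1/2) - x^(3/2)  (w -1, c 13, <D> = A^-9 + 2A^-1 - A^3 + A^7 - A^11)
V(D2) = -x^(-9/2) - x^(-5/2) + x^(-3/2) - x^(-1/2)  [11 crossings, <D> = A^-1 - A^3 + A^7 + A^15, w = -1]
key observation: 2 values of V(x) split the 2 diagrams


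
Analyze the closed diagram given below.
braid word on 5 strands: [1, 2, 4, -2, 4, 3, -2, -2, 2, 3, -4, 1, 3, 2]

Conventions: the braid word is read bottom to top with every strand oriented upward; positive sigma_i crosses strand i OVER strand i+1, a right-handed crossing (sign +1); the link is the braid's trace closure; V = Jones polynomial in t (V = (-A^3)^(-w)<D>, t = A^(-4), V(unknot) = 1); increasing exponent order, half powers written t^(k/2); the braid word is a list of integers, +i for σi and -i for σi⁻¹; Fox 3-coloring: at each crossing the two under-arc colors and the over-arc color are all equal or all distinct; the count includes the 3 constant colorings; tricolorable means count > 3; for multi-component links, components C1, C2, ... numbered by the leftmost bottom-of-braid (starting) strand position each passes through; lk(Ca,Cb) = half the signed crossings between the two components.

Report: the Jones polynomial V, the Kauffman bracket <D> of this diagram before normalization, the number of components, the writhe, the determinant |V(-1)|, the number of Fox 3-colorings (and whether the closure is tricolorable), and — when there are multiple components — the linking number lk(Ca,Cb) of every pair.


V = t - 2t^2 + 3t^3 - 2t^4 + 3t^5 - 2t^6 + t^7 - t^8
<D> = -A^-14 + A^-10 - 2A^-6 + 3A^-2 - 2A^2 + 3A^6 - 2A^10 + A^14 (w = +6)
1 component over 14 crossings, w = +6
9 Fox colorings among 3^14, |V(-1)| = 15: tricolorable
why: w = +6 (over 14 crossings) is diagram-only; (-A^3)^(-6) removes it from V


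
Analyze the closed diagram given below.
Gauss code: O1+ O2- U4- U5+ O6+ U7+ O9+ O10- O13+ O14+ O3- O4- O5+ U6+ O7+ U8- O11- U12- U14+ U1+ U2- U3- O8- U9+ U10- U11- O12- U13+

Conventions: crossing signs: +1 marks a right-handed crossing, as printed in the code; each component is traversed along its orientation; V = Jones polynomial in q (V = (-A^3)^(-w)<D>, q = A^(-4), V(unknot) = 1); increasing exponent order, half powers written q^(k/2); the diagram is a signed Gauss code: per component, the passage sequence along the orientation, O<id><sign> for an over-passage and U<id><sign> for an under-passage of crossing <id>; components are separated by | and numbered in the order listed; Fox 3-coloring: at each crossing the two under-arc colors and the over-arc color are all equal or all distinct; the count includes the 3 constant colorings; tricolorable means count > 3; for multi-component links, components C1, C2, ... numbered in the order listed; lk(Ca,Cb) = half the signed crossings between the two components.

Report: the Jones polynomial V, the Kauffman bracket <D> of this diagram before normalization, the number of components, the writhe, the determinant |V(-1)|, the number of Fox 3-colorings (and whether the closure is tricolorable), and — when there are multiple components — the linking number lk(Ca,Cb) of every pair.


V = -q^-3 + q^-2 - q^-1 + 3 - q + q^2 - q^3
<D> = -A^-12 + A^-8 - A^-4 + 3 - A^4 + A^8 - A^12 (w = 0)
1 component over 14 crossings, w = 0
27 Fox colorings among 3^14, |V(-1)| = 9: tricolorable
why: |V(-1)| = 9: so tricolorable, since 3 divides 9


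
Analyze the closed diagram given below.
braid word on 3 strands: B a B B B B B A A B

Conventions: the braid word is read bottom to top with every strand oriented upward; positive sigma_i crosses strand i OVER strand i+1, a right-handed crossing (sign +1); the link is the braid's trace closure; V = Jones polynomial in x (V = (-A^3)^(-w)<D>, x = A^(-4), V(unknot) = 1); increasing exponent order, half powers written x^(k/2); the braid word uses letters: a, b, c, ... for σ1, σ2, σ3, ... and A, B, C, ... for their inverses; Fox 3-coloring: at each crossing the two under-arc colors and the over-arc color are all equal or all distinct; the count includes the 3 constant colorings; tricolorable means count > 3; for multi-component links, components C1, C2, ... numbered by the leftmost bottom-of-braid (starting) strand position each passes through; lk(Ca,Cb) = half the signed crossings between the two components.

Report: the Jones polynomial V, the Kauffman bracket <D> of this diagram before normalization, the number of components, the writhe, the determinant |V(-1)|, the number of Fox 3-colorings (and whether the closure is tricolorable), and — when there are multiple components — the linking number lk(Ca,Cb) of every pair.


V(x) = -x^-12 + 2x^-11 - 3x^-10 + 4x^-9 - 5x^-8 + 4x^-7 - 3x^-6 + 3x^-5 - x^-4 + x^-3
bracket: A^-12 - A^-8 + 3A^-4 - 3 + 4A^4 - 5A^8 + 4A^12 - 3A^16 + 2A^20 - A^24, w = -8
1 component, writhe -8, over 10 crossings
det 27, colorings 9 of 3^10 — tricolorable
observation: the span of V is 9, forcing >= 9 crossings in any diagram
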